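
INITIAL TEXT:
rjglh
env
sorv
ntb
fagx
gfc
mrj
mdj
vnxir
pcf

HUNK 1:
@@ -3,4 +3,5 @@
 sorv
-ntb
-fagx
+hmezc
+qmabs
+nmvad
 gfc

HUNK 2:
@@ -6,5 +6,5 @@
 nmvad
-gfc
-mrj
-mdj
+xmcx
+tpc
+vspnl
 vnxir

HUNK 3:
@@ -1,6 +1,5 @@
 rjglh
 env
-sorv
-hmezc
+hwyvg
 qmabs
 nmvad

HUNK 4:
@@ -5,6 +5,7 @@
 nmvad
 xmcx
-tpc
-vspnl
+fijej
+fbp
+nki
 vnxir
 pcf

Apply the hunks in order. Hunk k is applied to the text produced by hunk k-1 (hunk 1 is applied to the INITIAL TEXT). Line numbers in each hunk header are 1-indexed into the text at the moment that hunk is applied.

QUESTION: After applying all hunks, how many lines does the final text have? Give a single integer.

Answer: 11

Derivation:
Hunk 1: at line 3 remove [ntb,fagx] add [hmezc,qmabs,nmvad] -> 11 lines: rjglh env sorv hmezc qmabs nmvad gfc mrj mdj vnxir pcf
Hunk 2: at line 6 remove [gfc,mrj,mdj] add [xmcx,tpc,vspnl] -> 11 lines: rjglh env sorv hmezc qmabs nmvad xmcx tpc vspnl vnxir pcf
Hunk 3: at line 1 remove [sorv,hmezc] add [hwyvg] -> 10 lines: rjglh env hwyvg qmabs nmvad xmcx tpc vspnl vnxir pcf
Hunk 4: at line 5 remove [tpc,vspnl] add [fijej,fbp,nki] -> 11 lines: rjglh env hwyvg qmabs nmvad xmcx fijej fbp nki vnxir pcf
Final line count: 11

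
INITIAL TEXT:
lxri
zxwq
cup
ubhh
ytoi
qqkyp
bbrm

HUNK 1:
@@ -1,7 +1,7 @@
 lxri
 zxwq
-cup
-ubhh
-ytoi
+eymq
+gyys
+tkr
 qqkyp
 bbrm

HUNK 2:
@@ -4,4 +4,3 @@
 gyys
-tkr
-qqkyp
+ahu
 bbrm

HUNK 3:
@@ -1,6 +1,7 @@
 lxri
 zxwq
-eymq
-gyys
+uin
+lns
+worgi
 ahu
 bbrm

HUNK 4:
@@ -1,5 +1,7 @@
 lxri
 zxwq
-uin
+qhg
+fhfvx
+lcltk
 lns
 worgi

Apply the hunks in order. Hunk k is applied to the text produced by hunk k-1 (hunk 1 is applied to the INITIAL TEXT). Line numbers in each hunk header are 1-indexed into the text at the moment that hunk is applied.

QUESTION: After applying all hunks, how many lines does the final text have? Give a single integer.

Answer: 9

Derivation:
Hunk 1: at line 1 remove [cup,ubhh,ytoi] add [eymq,gyys,tkr] -> 7 lines: lxri zxwq eymq gyys tkr qqkyp bbrm
Hunk 2: at line 4 remove [tkr,qqkyp] add [ahu] -> 6 lines: lxri zxwq eymq gyys ahu bbrm
Hunk 3: at line 1 remove [eymq,gyys] add [uin,lns,worgi] -> 7 lines: lxri zxwq uin lns worgi ahu bbrm
Hunk 4: at line 1 remove [uin] add [qhg,fhfvx,lcltk] -> 9 lines: lxri zxwq qhg fhfvx lcltk lns worgi ahu bbrm
Final line count: 9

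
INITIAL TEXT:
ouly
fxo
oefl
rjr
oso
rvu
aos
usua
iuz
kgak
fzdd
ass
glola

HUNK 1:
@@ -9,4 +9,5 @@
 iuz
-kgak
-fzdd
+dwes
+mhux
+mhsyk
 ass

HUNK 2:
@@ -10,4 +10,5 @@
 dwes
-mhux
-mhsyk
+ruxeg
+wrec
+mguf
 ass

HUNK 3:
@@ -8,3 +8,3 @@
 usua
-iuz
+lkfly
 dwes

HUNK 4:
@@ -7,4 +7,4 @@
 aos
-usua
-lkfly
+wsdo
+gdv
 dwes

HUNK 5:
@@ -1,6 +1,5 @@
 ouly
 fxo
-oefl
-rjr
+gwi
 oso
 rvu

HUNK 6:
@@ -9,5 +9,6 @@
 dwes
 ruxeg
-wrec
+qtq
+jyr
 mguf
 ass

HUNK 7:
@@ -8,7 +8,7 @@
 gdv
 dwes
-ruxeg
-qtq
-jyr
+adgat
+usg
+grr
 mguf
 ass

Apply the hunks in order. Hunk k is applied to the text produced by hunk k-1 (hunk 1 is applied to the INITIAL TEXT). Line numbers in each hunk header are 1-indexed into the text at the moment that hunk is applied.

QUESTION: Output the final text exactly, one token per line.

Answer: ouly
fxo
gwi
oso
rvu
aos
wsdo
gdv
dwes
adgat
usg
grr
mguf
ass
glola

Derivation:
Hunk 1: at line 9 remove [kgak,fzdd] add [dwes,mhux,mhsyk] -> 14 lines: ouly fxo oefl rjr oso rvu aos usua iuz dwes mhux mhsyk ass glola
Hunk 2: at line 10 remove [mhux,mhsyk] add [ruxeg,wrec,mguf] -> 15 lines: ouly fxo oefl rjr oso rvu aos usua iuz dwes ruxeg wrec mguf ass glola
Hunk 3: at line 8 remove [iuz] add [lkfly] -> 15 lines: ouly fxo oefl rjr oso rvu aos usua lkfly dwes ruxeg wrec mguf ass glola
Hunk 4: at line 7 remove [usua,lkfly] add [wsdo,gdv] -> 15 lines: ouly fxo oefl rjr oso rvu aos wsdo gdv dwes ruxeg wrec mguf ass glola
Hunk 5: at line 1 remove [oefl,rjr] add [gwi] -> 14 lines: ouly fxo gwi oso rvu aos wsdo gdv dwes ruxeg wrec mguf ass glola
Hunk 6: at line 9 remove [wrec] add [qtq,jyr] -> 15 lines: ouly fxo gwi oso rvu aos wsdo gdv dwes ruxeg qtq jyr mguf ass glola
Hunk 7: at line 8 remove [ruxeg,qtq,jyr] add [adgat,usg,grr] -> 15 lines: ouly fxo gwi oso rvu aos wsdo gdv dwes adgat usg grr mguf ass glola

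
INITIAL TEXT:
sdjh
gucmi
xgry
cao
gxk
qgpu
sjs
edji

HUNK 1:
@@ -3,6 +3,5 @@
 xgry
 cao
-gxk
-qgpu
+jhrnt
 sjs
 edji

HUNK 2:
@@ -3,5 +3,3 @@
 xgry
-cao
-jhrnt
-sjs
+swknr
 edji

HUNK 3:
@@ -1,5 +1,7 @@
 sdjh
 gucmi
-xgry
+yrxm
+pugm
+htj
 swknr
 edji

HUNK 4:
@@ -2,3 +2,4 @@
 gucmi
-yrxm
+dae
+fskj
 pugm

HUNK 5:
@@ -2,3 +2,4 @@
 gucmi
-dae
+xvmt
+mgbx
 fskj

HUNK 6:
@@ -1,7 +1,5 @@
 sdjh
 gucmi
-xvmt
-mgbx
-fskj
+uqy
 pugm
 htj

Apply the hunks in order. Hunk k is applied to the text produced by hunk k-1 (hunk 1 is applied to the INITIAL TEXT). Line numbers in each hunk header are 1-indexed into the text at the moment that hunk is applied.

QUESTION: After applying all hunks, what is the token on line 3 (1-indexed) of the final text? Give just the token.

Answer: uqy

Derivation:
Hunk 1: at line 3 remove [gxk,qgpu] add [jhrnt] -> 7 lines: sdjh gucmi xgry cao jhrnt sjs edji
Hunk 2: at line 3 remove [cao,jhrnt,sjs] add [swknr] -> 5 lines: sdjh gucmi xgry swknr edji
Hunk 3: at line 1 remove [xgry] add [yrxm,pugm,htj] -> 7 lines: sdjh gucmi yrxm pugm htj swknr edji
Hunk 4: at line 2 remove [yrxm] add [dae,fskj] -> 8 lines: sdjh gucmi dae fskj pugm htj swknr edji
Hunk 5: at line 2 remove [dae] add [xvmt,mgbx] -> 9 lines: sdjh gucmi xvmt mgbx fskj pugm htj swknr edji
Hunk 6: at line 1 remove [xvmt,mgbx,fskj] add [uqy] -> 7 lines: sdjh gucmi uqy pugm htj swknr edji
Final line 3: uqy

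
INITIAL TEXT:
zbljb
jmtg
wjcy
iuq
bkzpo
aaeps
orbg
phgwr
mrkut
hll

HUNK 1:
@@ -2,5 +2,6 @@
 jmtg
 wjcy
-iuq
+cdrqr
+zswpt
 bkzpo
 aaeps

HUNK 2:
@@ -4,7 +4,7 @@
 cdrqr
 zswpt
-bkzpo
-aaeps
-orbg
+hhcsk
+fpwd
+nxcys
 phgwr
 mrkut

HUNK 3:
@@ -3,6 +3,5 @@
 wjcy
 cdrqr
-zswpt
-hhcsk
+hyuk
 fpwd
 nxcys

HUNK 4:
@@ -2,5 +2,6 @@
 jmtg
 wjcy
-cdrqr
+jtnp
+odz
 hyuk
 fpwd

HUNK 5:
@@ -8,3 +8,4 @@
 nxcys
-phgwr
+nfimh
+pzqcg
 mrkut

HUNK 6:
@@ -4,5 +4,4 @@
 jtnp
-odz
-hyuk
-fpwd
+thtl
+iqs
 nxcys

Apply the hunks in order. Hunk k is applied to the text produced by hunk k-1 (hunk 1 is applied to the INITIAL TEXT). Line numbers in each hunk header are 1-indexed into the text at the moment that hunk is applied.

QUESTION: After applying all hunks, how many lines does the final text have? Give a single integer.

Hunk 1: at line 2 remove [iuq] add [cdrqr,zswpt] -> 11 lines: zbljb jmtg wjcy cdrqr zswpt bkzpo aaeps orbg phgwr mrkut hll
Hunk 2: at line 4 remove [bkzpo,aaeps,orbg] add [hhcsk,fpwd,nxcys] -> 11 lines: zbljb jmtg wjcy cdrqr zswpt hhcsk fpwd nxcys phgwr mrkut hll
Hunk 3: at line 3 remove [zswpt,hhcsk] add [hyuk] -> 10 lines: zbljb jmtg wjcy cdrqr hyuk fpwd nxcys phgwr mrkut hll
Hunk 4: at line 2 remove [cdrqr] add [jtnp,odz] -> 11 lines: zbljb jmtg wjcy jtnp odz hyuk fpwd nxcys phgwr mrkut hll
Hunk 5: at line 8 remove [phgwr] add [nfimh,pzqcg] -> 12 lines: zbljb jmtg wjcy jtnp odz hyuk fpwd nxcys nfimh pzqcg mrkut hll
Hunk 6: at line 4 remove [odz,hyuk,fpwd] add [thtl,iqs] -> 11 lines: zbljb jmtg wjcy jtnp thtl iqs nxcys nfimh pzqcg mrkut hll
Final line count: 11

Answer: 11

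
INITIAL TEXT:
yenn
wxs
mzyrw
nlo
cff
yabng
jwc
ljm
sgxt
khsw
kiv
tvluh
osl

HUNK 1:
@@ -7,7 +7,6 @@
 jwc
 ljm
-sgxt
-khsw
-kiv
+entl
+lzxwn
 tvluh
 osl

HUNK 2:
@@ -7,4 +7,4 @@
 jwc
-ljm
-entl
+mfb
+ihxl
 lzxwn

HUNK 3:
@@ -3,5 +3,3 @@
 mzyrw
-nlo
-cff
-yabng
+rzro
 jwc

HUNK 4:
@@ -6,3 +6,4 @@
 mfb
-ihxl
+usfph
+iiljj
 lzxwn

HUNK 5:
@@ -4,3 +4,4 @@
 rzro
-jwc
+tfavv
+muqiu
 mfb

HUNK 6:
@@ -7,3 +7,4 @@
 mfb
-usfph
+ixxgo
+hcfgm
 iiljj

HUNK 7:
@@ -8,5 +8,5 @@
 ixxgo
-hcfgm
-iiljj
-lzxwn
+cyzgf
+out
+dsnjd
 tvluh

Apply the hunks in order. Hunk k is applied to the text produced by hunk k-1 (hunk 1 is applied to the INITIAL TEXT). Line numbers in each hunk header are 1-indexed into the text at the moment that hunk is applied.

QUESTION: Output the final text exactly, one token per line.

Hunk 1: at line 7 remove [sgxt,khsw,kiv] add [entl,lzxwn] -> 12 lines: yenn wxs mzyrw nlo cff yabng jwc ljm entl lzxwn tvluh osl
Hunk 2: at line 7 remove [ljm,entl] add [mfb,ihxl] -> 12 lines: yenn wxs mzyrw nlo cff yabng jwc mfb ihxl lzxwn tvluh osl
Hunk 3: at line 3 remove [nlo,cff,yabng] add [rzro] -> 10 lines: yenn wxs mzyrw rzro jwc mfb ihxl lzxwn tvluh osl
Hunk 4: at line 6 remove [ihxl] add [usfph,iiljj] -> 11 lines: yenn wxs mzyrw rzro jwc mfb usfph iiljj lzxwn tvluh osl
Hunk 5: at line 4 remove [jwc] add [tfavv,muqiu] -> 12 lines: yenn wxs mzyrw rzro tfavv muqiu mfb usfph iiljj lzxwn tvluh osl
Hunk 6: at line 7 remove [usfph] add [ixxgo,hcfgm] -> 13 lines: yenn wxs mzyrw rzro tfavv muqiu mfb ixxgo hcfgm iiljj lzxwn tvluh osl
Hunk 7: at line 8 remove [hcfgm,iiljj,lzxwn] add [cyzgf,out,dsnjd] -> 13 lines: yenn wxs mzyrw rzro tfavv muqiu mfb ixxgo cyzgf out dsnjd tvluh osl

Answer: yenn
wxs
mzyrw
rzro
tfavv
muqiu
mfb
ixxgo
cyzgf
out
dsnjd
tvluh
osl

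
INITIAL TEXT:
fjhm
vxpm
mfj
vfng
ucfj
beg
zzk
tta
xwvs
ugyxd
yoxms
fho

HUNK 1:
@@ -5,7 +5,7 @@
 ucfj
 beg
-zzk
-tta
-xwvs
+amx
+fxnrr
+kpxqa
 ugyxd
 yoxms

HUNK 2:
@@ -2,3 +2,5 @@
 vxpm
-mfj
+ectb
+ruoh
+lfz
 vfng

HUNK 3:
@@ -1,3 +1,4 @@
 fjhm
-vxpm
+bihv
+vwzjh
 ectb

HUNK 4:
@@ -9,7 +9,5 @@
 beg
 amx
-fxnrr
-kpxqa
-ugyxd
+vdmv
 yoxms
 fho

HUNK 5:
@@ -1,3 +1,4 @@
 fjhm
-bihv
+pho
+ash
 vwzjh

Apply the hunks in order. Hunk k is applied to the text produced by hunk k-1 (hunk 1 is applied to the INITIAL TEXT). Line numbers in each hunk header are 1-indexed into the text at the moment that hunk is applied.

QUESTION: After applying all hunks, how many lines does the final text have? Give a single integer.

Answer: 14

Derivation:
Hunk 1: at line 5 remove [zzk,tta,xwvs] add [amx,fxnrr,kpxqa] -> 12 lines: fjhm vxpm mfj vfng ucfj beg amx fxnrr kpxqa ugyxd yoxms fho
Hunk 2: at line 2 remove [mfj] add [ectb,ruoh,lfz] -> 14 lines: fjhm vxpm ectb ruoh lfz vfng ucfj beg amx fxnrr kpxqa ugyxd yoxms fho
Hunk 3: at line 1 remove [vxpm] add [bihv,vwzjh] -> 15 lines: fjhm bihv vwzjh ectb ruoh lfz vfng ucfj beg amx fxnrr kpxqa ugyxd yoxms fho
Hunk 4: at line 9 remove [fxnrr,kpxqa,ugyxd] add [vdmv] -> 13 lines: fjhm bihv vwzjh ectb ruoh lfz vfng ucfj beg amx vdmv yoxms fho
Hunk 5: at line 1 remove [bihv] add [pho,ash] -> 14 lines: fjhm pho ash vwzjh ectb ruoh lfz vfng ucfj beg amx vdmv yoxms fho
Final line count: 14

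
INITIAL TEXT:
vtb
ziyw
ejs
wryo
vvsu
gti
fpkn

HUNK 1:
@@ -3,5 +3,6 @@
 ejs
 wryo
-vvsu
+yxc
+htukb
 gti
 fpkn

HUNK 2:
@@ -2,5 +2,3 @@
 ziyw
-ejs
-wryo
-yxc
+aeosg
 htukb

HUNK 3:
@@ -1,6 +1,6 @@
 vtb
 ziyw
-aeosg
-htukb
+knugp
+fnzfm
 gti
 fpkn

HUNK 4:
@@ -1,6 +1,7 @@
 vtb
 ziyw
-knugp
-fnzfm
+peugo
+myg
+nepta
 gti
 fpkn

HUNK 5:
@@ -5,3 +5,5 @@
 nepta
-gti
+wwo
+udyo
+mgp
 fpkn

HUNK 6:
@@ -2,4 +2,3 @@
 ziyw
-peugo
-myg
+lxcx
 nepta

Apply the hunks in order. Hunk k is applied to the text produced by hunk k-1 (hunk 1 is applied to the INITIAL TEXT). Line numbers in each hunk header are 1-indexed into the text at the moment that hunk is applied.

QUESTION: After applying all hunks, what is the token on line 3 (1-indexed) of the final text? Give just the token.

Hunk 1: at line 3 remove [vvsu] add [yxc,htukb] -> 8 lines: vtb ziyw ejs wryo yxc htukb gti fpkn
Hunk 2: at line 2 remove [ejs,wryo,yxc] add [aeosg] -> 6 lines: vtb ziyw aeosg htukb gti fpkn
Hunk 3: at line 1 remove [aeosg,htukb] add [knugp,fnzfm] -> 6 lines: vtb ziyw knugp fnzfm gti fpkn
Hunk 4: at line 1 remove [knugp,fnzfm] add [peugo,myg,nepta] -> 7 lines: vtb ziyw peugo myg nepta gti fpkn
Hunk 5: at line 5 remove [gti] add [wwo,udyo,mgp] -> 9 lines: vtb ziyw peugo myg nepta wwo udyo mgp fpkn
Hunk 6: at line 2 remove [peugo,myg] add [lxcx] -> 8 lines: vtb ziyw lxcx nepta wwo udyo mgp fpkn
Final line 3: lxcx

Answer: lxcx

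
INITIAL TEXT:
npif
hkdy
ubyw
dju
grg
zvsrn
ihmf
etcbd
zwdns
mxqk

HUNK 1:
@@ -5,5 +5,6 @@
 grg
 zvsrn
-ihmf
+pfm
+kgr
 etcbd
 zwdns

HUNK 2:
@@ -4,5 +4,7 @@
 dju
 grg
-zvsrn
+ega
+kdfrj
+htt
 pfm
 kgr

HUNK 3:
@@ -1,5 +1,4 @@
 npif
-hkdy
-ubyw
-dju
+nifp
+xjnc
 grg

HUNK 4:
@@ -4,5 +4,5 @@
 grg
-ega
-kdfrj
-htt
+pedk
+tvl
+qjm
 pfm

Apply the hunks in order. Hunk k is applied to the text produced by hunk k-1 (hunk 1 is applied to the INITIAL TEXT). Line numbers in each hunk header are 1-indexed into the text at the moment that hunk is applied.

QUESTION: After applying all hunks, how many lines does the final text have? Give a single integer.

Hunk 1: at line 5 remove [ihmf] add [pfm,kgr] -> 11 lines: npif hkdy ubyw dju grg zvsrn pfm kgr etcbd zwdns mxqk
Hunk 2: at line 4 remove [zvsrn] add [ega,kdfrj,htt] -> 13 lines: npif hkdy ubyw dju grg ega kdfrj htt pfm kgr etcbd zwdns mxqk
Hunk 3: at line 1 remove [hkdy,ubyw,dju] add [nifp,xjnc] -> 12 lines: npif nifp xjnc grg ega kdfrj htt pfm kgr etcbd zwdns mxqk
Hunk 4: at line 4 remove [ega,kdfrj,htt] add [pedk,tvl,qjm] -> 12 lines: npif nifp xjnc grg pedk tvl qjm pfm kgr etcbd zwdns mxqk
Final line count: 12

Answer: 12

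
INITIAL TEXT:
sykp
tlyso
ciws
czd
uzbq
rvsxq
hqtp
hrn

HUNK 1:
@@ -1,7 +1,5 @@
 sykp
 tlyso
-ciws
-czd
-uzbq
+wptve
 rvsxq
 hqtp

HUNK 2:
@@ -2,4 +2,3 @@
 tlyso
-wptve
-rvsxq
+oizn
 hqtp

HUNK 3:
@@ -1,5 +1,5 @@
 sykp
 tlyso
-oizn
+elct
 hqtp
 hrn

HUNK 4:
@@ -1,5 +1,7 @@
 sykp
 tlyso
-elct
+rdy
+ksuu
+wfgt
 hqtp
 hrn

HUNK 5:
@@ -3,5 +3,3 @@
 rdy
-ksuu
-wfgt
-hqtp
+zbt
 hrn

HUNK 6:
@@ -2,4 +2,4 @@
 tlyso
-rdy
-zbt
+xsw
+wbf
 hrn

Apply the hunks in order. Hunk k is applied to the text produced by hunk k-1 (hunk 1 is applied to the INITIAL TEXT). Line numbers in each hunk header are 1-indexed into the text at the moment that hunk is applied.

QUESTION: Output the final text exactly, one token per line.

Answer: sykp
tlyso
xsw
wbf
hrn

Derivation:
Hunk 1: at line 1 remove [ciws,czd,uzbq] add [wptve] -> 6 lines: sykp tlyso wptve rvsxq hqtp hrn
Hunk 2: at line 2 remove [wptve,rvsxq] add [oizn] -> 5 lines: sykp tlyso oizn hqtp hrn
Hunk 3: at line 1 remove [oizn] add [elct] -> 5 lines: sykp tlyso elct hqtp hrn
Hunk 4: at line 1 remove [elct] add [rdy,ksuu,wfgt] -> 7 lines: sykp tlyso rdy ksuu wfgt hqtp hrn
Hunk 5: at line 3 remove [ksuu,wfgt,hqtp] add [zbt] -> 5 lines: sykp tlyso rdy zbt hrn
Hunk 6: at line 2 remove [rdy,zbt] add [xsw,wbf] -> 5 lines: sykp tlyso xsw wbf hrn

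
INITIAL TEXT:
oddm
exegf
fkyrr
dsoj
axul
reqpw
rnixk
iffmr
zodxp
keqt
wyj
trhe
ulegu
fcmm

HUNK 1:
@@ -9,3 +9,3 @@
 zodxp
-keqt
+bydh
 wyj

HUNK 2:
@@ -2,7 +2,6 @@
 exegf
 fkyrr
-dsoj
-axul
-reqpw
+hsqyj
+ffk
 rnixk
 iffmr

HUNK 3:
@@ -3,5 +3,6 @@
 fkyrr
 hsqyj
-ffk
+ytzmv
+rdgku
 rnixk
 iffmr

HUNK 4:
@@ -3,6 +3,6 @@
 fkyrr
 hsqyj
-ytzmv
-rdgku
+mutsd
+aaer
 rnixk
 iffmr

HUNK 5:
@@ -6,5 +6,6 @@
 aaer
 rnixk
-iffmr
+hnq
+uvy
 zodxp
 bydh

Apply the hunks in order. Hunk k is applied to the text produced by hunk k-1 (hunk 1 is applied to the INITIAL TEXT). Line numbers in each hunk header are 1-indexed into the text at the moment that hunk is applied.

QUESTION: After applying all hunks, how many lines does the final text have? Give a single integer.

Hunk 1: at line 9 remove [keqt] add [bydh] -> 14 lines: oddm exegf fkyrr dsoj axul reqpw rnixk iffmr zodxp bydh wyj trhe ulegu fcmm
Hunk 2: at line 2 remove [dsoj,axul,reqpw] add [hsqyj,ffk] -> 13 lines: oddm exegf fkyrr hsqyj ffk rnixk iffmr zodxp bydh wyj trhe ulegu fcmm
Hunk 3: at line 3 remove [ffk] add [ytzmv,rdgku] -> 14 lines: oddm exegf fkyrr hsqyj ytzmv rdgku rnixk iffmr zodxp bydh wyj trhe ulegu fcmm
Hunk 4: at line 3 remove [ytzmv,rdgku] add [mutsd,aaer] -> 14 lines: oddm exegf fkyrr hsqyj mutsd aaer rnixk iffmr zodxp bydh wyj trhe ulegu fcmm
Hunk 5: at line 6 remove [iffmr] add [hnq,uvy] -> 15 lines: oddm exegf fkyrr hsqyj mutsd aaer rnixk hnq uvy zodxp bydh wyj trhe ulegu fcmm
Final line count: 15

Answer: 15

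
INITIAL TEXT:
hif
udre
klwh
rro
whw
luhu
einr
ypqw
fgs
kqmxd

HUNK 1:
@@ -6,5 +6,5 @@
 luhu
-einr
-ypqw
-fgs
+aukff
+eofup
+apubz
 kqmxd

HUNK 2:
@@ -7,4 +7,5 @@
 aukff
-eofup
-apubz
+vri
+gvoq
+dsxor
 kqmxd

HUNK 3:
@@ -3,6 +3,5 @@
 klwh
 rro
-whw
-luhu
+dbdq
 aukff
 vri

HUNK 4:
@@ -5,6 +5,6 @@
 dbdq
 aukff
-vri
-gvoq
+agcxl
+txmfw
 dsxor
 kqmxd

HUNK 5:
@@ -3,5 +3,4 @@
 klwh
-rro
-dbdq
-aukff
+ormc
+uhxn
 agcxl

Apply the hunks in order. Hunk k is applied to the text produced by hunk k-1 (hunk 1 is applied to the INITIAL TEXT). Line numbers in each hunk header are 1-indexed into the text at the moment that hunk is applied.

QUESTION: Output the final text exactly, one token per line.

Answer: hif
udre
klwh
ormc
uhxn
agcxl
txmfw
dsxor
kqmxd

Derivation:
Hunk 1: at line 6 remove [einr,ypqw,fgs] add [aukff,eofup,apubz] -> 10 lines: hif udre klwh rro whw luhu aukff eofup apubz kqmxd
Hunk 2: at line 7 remove [eofup,apubz] add [vri,gvoq,dsxor] -> 11 lines: hif udre klwh rro whw luhu aukff vri gvoq dsxor kqmxd
Hunk 3: at line 3 remove [whw,luhu] add [dbdq] -> 10 lines: hif udre klwh rro dbdq aukff vri gvoq dsxor kqmxd
Hunk 4: at line 5 remove [vri,gvoq] add [agcxl,txmfw] -> 10 lines: hif udre klwh rro dbdq aukff agcxl txmfw dsxor kqmxd
Hunk 5: at line 3 remove [rro,dbdq,aukff] add [ormc,uhxn] -> 9 lines: hif udre klwh ormc uhxn agcxl txmfw dsxor kqmxd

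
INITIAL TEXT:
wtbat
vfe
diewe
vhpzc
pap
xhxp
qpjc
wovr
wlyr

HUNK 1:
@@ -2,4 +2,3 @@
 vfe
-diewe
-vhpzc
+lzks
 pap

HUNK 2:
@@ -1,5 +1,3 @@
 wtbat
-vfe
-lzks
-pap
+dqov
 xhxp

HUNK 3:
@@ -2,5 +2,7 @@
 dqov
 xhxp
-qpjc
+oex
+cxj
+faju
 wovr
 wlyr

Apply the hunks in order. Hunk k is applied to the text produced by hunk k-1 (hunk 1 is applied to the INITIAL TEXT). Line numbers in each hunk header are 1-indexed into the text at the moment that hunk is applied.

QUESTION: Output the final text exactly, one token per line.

Answer: wtbat
dqov
xhxp
oex
cxj
faju
wovr
wlyr

Derivation:
Hunk 1: at line 2 remove [diewe,vhpzc] add [lzks] -> 8 lines: wtbat vfe lzks pap xhxp qpjc wovr wlyr
Hunk 2: at line 1 remove [vfe,lzks,pap] add [dqov] -> 6 lines: wtbat dqov xhxp qpjc wovr wlyr
Hunk 3: at line 2 remove [qpjc] add [oex,cxj,faju] -> 8 lines: wtbat dqov xhxp oex cxj faju wovr wlyr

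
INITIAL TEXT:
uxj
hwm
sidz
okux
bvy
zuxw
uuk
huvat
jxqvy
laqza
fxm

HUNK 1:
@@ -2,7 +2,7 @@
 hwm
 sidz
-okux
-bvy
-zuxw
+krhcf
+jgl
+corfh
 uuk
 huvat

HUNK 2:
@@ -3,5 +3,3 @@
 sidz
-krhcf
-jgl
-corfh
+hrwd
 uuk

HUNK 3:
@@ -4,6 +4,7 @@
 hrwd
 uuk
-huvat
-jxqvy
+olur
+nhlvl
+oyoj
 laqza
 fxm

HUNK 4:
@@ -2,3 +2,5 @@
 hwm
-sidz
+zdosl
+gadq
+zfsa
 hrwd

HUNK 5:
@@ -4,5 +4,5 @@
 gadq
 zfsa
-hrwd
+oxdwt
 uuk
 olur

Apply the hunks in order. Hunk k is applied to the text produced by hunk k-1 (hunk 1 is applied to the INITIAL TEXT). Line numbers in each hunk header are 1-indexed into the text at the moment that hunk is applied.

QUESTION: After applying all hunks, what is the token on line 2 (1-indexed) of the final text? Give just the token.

Hunk 1: at line 2 remove [okux,bvy,zuxw] add [krhcf,jgl,corfh] -> 11 lines: uxj hwm sidz krhcf jgl corfh uuk huvat jxqvy laqza fxm
Hunk 2: at line 3 remove [krhcf,jgl,corfh] add [hrwd] -> 9 lines: uxj hwm sidz hrwd uuk huvat jxqvy laqza fxm
Hunk 3: at line 4 remove [huvat,jxqvy] add [olur,nhlvl,oyoj] -> 10 lines: uxj hwm sidz hrwd uuk olur nhlvl oyoj laqza fxm
Hunk 4: at line 2 remove [sidz] add [zdosl,gadq,zfsa] -> 12 lines: uxj hwm zdosl gadq zfsa hrwd uuk olur nhlvl oyoj laqza fxm
Hunk 5: at line 4 remove [hrwd] add [oxdwt] -> 12 lines: uxj hwm zdosl gadq zfsa oxdwt uuk olur nhlvl oyoj laqza fxm
Final line 2: hwm

Answer: hwm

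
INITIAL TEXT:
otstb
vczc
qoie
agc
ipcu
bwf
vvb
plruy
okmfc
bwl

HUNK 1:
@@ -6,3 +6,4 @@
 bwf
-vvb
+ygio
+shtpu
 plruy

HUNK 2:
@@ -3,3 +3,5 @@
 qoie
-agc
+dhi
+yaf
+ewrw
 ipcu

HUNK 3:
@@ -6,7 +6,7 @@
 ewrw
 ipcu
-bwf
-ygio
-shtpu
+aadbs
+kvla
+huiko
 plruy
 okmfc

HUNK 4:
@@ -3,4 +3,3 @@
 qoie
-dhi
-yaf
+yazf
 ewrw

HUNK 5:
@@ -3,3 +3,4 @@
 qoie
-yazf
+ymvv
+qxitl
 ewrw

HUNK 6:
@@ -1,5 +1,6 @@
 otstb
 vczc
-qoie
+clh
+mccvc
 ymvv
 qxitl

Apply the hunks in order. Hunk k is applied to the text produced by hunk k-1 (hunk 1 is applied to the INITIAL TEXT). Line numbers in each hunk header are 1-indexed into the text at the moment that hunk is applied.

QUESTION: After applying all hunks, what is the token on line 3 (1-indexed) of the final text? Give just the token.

Answer: clh

Derivation:
Hunk 1: at line 6 remove [vvb] add [ygio,shtpu] -> 11 lines: otstb vczc qoie agc ipcu bwf ygio shtpu plruy okmfc bwl
Hunk 2: at line 3 remove [agc] add [dhi,yaf,ewrw] -> 13 lines: otstb vczc qoie dhi yaf ewrw ipcu bwf ygio shtpu plruy okmfc bwl
Hunk 3: at line 6 remove [bwf,ygio,shtpu] add [aadbs,kvla,huiko] -> 13 lines: otstb vczc qoie dhi yaf ewrw ipcu aadbs kvla huiko plruy okmfc bwl
Hunk 4: at line 3 remove [dhi,yaf] add [yazf] -> 12 lines: otstb vczc qoie yazf ewrw ipcu aadbs kvla huiko plruy okmfc bwl
Hunk 5: at line 3 remove [yazf] add [ymvv,qxitl] -> 13 lines: otstb vczc qoie ymvv qxitl ewrw ipcu aadbs kvla huiko plruy okmfc bwl
Hunk 6: at line 1 remove [qoie] add [clh,mccvc] -> 14 lines: otstb vczc clh mccvc ymvv qxitl ewrw ipcu aadbs kvla huiko plruy okmfc bwl
Final line 3: clh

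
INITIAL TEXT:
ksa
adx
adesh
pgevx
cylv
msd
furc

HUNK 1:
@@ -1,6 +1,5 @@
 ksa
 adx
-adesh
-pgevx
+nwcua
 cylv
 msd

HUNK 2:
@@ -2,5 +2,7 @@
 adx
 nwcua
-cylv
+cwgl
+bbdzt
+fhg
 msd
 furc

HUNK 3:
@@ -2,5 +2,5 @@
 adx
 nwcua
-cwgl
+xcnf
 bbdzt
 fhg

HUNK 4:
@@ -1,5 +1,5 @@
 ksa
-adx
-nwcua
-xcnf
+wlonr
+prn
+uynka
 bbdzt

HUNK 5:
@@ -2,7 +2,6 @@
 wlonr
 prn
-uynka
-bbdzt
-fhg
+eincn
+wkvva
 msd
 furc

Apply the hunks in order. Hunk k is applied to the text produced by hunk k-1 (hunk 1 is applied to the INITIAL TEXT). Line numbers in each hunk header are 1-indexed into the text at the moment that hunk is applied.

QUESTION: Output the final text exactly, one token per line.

Hunk 1: at line 1 remove [adesh,pgevx] add [nwcua] -> 6 lines: ksa adx nwcua cylv msd furc
Hunk 2: at line 2 remove [cylv] add [cwgl,bbdzt,fhg] -> 8 lines: ksa adx nwcua cwgl bbdzt fhg msd furc
Hunk 3: at line 2 remove [cwgl] add [xcnf] -> 8 lines: ksa adx nwcua xcnf bbdzt fhg msd furc
Hunk 4: at line 1 remove [adx,nwcua,xcnf] add [wlonr,prn,uynka] -> 8 lines: ksa wlonr prn uynka bbdzt fhg msd furc
Hunk 5: at line 2 remove [uynka,bbdzt,fhg] add [eincn,wkvva] -> 7 lines: ksa wlonr prn eincn wkvva msd furc

Answer: ksa
wlonr
prn
eincn
wkvva
msd
furc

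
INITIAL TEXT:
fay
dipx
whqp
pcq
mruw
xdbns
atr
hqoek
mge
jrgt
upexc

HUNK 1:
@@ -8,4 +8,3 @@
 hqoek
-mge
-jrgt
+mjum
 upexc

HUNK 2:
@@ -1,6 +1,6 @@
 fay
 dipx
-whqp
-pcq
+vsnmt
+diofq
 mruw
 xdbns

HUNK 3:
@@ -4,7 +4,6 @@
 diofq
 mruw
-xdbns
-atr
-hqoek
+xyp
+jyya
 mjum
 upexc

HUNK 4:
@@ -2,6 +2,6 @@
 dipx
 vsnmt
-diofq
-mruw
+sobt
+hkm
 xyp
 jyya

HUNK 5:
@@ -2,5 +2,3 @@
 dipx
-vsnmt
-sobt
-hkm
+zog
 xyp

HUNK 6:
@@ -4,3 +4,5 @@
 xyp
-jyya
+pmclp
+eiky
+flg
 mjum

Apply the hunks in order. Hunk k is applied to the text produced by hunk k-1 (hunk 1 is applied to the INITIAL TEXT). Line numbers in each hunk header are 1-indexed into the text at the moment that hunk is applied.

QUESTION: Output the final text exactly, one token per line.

Hunk 1: at line 8 remove [mge,jrgt] add [mjum] -> 10 lines: fay dipx whqp pcq mruw xdbns atr hqoek mjum upexc
Hunk 2: at line 1 remove [whqp,pcq] add [vsnmt,diofq] -> 10 lines: fay dipx vsnmt diofq mruw xdbns atr hqoek mjum upexc
Hunk 3: at line 4 remove [xdbns,atr,hqoek] add [xyp,jyya] -> 9 lines: fay dipx vsnmt diofq mruw xyp jyya mjum upexc
Hunk 4: at line 2 remove [diofq,mruw] add [sobt,hkm] -> 9 lines: fay dipx vsnmt sobt hkm xyp jyya mjum upexc
Hunk 5: at line 2 remove [vsnmt,sobt,hkm] add [zog] -> 7 lines: fay dipx zog xyp jyya mjum upexc
Hunk 6: at line 4 remove [jyya] add [pmclp,eiky,flg] -> 9 lines: fay dipx zog xyp pmclp eiky flg mjum upexc

Answer: fay
dipx
zog
xyp
pmclp
eiky
flg
mjum
upexc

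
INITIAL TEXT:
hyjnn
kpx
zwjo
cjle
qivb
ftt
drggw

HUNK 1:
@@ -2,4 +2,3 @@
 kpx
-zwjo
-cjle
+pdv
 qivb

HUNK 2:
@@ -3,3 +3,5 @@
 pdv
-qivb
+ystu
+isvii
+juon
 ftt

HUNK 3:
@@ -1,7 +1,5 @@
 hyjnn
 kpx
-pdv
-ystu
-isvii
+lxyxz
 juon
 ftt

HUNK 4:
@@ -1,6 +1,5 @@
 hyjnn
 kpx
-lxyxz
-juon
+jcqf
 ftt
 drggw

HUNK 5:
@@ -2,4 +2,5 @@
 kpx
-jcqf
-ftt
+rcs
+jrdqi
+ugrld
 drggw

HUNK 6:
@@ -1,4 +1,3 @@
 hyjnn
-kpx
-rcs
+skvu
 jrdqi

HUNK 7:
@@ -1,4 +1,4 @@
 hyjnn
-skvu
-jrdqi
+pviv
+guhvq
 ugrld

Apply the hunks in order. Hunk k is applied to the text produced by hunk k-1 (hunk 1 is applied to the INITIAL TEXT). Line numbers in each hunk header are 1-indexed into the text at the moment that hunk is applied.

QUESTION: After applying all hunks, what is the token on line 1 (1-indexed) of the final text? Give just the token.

Hunk 1: at line 2 remove [zwjo,cjle] add [pdv] -> 6 lines: hyjnn kpx pdv qivb ftt drggw
Hunk 2: at line 3 remove [qivb] add [ystu,isvii,juon] -> 8 lines: hyjnn kpx pdv ystu isvii juon ftt drggw
Hunk 3: at line 1 remove [pdv,ystu,isvii] add [lxyxz] -> 6 lines: hyjnn kpx lxyxz juon ftt drggw
Hunk 4: at line 1 remove [lxyxz,juon] add [jcqf] -> 5 lines: hyjnn kpx jcqf ftt drggw
Hunk 5: at line 2 remove [jcqf,ftt] add [rcs,jrdqi,ugrld] -> 6 lines: hyjnn kpx rcs jrdqi ugrld drggw
Hunk 6: at line 1 remove [kpx,rcs] add [skvu] -> 5 lines: hyjnn skvu jrdqi ugrld drggw
Hunk 7: at line 1 remove [skvu,jrdqi] add [pviv,guhvq] -> 5 lines: hyjnn pviv guhvq ugrld drggw
Final line 1: hyjnn

Answer: hyjnn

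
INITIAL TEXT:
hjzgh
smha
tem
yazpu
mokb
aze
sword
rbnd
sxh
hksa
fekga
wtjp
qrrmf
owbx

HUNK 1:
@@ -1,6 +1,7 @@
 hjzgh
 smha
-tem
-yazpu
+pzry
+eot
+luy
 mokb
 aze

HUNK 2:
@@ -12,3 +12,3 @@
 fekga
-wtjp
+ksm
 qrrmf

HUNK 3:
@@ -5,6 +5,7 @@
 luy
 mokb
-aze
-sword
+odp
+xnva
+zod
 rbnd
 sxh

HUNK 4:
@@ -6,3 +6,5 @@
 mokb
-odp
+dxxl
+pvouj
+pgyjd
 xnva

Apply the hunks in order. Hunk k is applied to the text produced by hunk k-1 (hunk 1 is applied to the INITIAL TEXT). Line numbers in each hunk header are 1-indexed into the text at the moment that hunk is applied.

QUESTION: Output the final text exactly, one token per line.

Answer: hjzgh
smha
pzry
eot
luy
mokb
dxxl
pvouj
pgyjd
xnva
zod
rbnd
sxh
hksa
fekga
ksm
qrrmf
owbx

Derivation:
Hunk 1: at line 1 remove [tem,yazpu] add [pzry,eot,luy] -> 15 lines: hjzgh smha pzry eot luy mokb aze sword rbnd sxh hksa fekga wtjp qrrmf owbx
Hunk 2: at line 12 remove [wtjp] add [ksm] -> 15 lines: hjzgh smha pzry eot luy mokb aze sword rbnd sxh hksa fekga ksm qrrmf owbx
Hunk 3: at line 5 remove [aze,sword] add [odp,xnva,zod] -> 16 lines: hjzgh smha pzry eot luy mokb odp xnva zod rbnd sxh hksa fekga ksm qrrmf owbx
Hunk 4: at line 6 remove [odp] add [dxxl,pvouj,pgyjd] -> 18 lines: hjzgh smha pzry eot luy mokb dxxl pvouj pgyjd xnva zod rbnd sxh hksa fekga ksm qrrmf owbx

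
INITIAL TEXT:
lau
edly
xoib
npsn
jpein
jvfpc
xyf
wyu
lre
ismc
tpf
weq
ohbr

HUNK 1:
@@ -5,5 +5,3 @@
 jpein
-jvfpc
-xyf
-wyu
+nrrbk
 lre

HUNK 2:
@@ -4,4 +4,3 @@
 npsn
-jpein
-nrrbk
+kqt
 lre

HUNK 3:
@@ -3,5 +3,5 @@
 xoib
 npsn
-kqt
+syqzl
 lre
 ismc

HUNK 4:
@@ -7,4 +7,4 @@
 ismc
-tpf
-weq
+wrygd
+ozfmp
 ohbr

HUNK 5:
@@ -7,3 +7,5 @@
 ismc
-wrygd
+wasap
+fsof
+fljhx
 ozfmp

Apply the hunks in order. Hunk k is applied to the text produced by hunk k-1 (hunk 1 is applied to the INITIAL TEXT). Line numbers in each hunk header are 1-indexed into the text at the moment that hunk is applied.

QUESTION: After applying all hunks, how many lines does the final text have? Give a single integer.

Hunk 1: at line 5 remove [jvfpc,xyf,wyu] add [nrrbk] -> 11 lines: lau edly xoib npsn jpein nrrbk lre ismc tpf weq ohbr
Hunk 2: at line 4 remove [jpein,nrrbk] add [kqt] -> 10 lines: lau edly xoib npsn kqt lre ismc tpf weq ohbr
Hunk 3: at line 3 remove [kqt] add [syqzl] -> 10 lines: lau edly xoib npsn syqzl lre ismc tpf weq ohbr
Hunk 4: at line 7 remove [tpf,weq] add [wrygd,ozfmp] -> 10 lines: lau edly xoib npsn syqzl lre ismc wrygd ozfmp ohbr
Hunk 5: at line 7 remove [wrygd] add [wasap,fsof,fljhx] -> 12 lines: lau edly xoib npsn syqzl lre ismc wasap fsof fljhx ozfmp ohbr
Final line count: 12

Answer: 12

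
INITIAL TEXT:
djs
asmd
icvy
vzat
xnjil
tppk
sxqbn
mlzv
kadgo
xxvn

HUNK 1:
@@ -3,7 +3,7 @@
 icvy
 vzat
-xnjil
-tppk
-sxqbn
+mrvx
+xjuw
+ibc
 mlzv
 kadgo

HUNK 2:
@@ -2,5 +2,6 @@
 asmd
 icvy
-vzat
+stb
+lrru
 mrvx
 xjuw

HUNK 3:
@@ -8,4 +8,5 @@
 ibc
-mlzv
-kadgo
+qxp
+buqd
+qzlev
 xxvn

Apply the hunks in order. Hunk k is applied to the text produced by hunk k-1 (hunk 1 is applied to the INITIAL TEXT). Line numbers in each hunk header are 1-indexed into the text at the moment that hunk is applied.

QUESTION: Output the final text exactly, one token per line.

Answer: djs
asmd
icvy
stb
lrru
mrvx
xjuw
ibc
qxp
buqd
qzlev
xxvn

Derivation:
Hunk 1: at line 3 remove [xnjil,tppk,sxqbn] add [mrvx,xjuw,ibc] -> 10 lines: djs asmd icvy vzat mrvx xjuw ibc mlzv kadgo xxvn
Hunk 2: at line 2 remove [vzat] add [stb,lrru] -> 11 lines: djs asmd icvy stb lrru mrvx xjuw ibc mlzv kadgo xxvn
Hunk 3: at line 8 remove [mlzv,kadgo] add [qxp,buqd,qzlev] -> 12 lines: djs asmd icvy stb lrru mrvx xjuw ibc qxp buqd qzlev xxvn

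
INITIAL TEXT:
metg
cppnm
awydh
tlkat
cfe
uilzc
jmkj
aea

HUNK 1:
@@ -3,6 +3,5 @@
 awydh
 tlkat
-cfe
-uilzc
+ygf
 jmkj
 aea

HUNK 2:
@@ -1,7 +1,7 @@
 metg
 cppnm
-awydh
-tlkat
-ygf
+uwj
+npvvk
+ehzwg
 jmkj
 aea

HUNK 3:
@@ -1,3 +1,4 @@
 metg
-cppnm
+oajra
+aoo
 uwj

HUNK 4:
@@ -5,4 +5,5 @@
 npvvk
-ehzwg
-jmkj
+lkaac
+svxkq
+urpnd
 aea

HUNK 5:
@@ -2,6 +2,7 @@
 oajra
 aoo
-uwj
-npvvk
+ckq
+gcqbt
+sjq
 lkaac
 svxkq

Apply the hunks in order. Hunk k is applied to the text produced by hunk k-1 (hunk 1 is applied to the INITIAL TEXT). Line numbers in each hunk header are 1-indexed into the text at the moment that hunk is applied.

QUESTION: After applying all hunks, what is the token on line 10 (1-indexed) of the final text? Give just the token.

Hunk 1: at line 3 remove [cfe,uilzc] add [ygf] -> 7 lines: metg cppnm awydh tlkat ygf jmkj aea
Hunk 2: at line 1 remove [awydh,tlkat,ygf] add [uwj,npvvk,ehzwg] -> 7 lines: metg cppnm uwj npvvk ehzwg jmkj aea
Hunk 3: at line 1 remove [cppnm] add [oajra,aoo] -> 8 lines: metg oajra aoo uwj npvvk ehzwg jmkj aea
Hunk 4: at line 5 remove [ehzwg,jmkj] add [lkaac,svxkq,urpnd] -> 9 lines: metg oajra aoo uwj npvvk lkaac svxkq urpnd aea
Hunk 5: at line 2 remove [uwj,npvvk] add [ckq,gcqbt,sjq] -> 10 lines: metg oajra aoo ckq gcqbt sjq lkaac svxkq urpnd aea
Final line 10: aea

Answer: aea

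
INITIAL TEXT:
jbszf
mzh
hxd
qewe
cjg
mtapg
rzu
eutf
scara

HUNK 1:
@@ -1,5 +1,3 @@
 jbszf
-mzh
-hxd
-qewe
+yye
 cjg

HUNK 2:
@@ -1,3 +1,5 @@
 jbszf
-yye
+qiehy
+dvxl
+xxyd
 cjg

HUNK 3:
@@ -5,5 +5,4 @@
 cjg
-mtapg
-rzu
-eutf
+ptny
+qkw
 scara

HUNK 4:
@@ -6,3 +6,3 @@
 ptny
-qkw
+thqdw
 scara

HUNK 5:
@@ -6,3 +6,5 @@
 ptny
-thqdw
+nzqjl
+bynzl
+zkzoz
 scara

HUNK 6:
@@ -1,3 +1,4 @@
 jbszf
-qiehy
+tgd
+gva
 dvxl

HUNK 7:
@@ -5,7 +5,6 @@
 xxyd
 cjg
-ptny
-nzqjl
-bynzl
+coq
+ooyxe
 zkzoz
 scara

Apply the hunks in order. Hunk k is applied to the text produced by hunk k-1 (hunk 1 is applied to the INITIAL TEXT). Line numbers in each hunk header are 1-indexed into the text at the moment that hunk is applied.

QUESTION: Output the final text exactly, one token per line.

Hunk 1: at line 1 remove [mzh,hxd,qewe] add [yye] -> 7 lines: jbszf yye cjg mtapg rzu eutf scara
Hunk 2: at line 1 remove [yye] add [qiehy,dvxl,xxyd] -> 9 lines: jbszf qiehy dvxl xxyd cjg mtapg rzu eutf scara
Hunk 3: at line 5 remove [mtapg,rzu,eutf] add [ptny,qkw] -> 8 lines: jbszf qiehy dvxl xxyd cjg ptny qkw scara
Hunk 4: at line 6 remove [qkw] add [thqdw] -> 8 lines: jbszf qiehy dvxl xxyd cjg ptny thqdw scara
Hunk 5: at line 6 remove [thqdw] add [nzqjl,bynzl,zkzoz] -> 10 lines: jbszf qiehy dvxl xxyd cjg ptny nzqjl bynzl zkzoz scara
Hunk 6: at line 1 remove [qiehy] add [tgd,gva] -> 11 lines: jbszf tgd gva dvxl xxyd cjg ptny nzqjl bynzl zkzoz scara
Hunk 7: at line 5 remove [ptny,nzqjl,bynzl] add [coq,ooyxe] -> 10 lines: jbszf tgd gva dvxl xxyd cjg coq ooyxe zkzoz scara

Answer: jbszf
tgd
gva
dvxl
xxyd
cjg
coq
ooyxe
zkzoz
scara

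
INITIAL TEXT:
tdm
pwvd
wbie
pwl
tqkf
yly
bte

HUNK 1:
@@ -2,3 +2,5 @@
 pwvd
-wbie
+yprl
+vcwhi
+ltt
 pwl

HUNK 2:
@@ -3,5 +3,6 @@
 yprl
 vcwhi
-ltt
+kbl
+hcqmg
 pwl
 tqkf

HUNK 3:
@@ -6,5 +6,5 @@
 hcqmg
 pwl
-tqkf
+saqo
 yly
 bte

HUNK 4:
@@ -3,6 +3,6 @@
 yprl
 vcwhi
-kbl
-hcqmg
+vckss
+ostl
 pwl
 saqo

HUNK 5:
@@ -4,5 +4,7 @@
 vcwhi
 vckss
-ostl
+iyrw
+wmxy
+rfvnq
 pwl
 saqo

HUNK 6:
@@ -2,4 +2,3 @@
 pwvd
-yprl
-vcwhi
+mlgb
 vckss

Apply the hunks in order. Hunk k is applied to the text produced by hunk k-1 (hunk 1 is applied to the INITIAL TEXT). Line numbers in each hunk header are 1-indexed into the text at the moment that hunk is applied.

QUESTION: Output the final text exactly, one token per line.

Answer: tdm
pwvd
mlgb
vckss
iyrw
wmxy
rfvnq
pwl
saqo
yly
bte

Derivation:
Hunk 1: at line 2 remove [wbie] add [yprl,vcwhi,ltt] -> 9 lines: tdm pwvd yprl vcwhi ltt pwl tqkf yly bte
Hunk 2: at line 3 remove [ltt] add [kbl,hcqmg] -> 10 lines: tdm pwvd yprl vcwhi kbl hcqmg pwl tqkf yly bte
Hunk 3: at line 6 remove [tqkf] add [saqo] -> 10 lines: tdm pwvd yprl vcwhi kbl hcqmg pwl saqo yly bte
Hunk 4: at line 3 remove [kbl,hcqmg] add [vckss,ostl] -> 10 lines: tdm pwvd yprl vcwhi vckss ostl pwl saqo yly bte
Hunk 5: at line 4 remove [ostl] add [iyrw,wmxy,rfvnq] -> 12 lines: tdm pwvd yprl vcwhi vckss iyrw wmxy rfvnq pwl saqo yly bte
Hunk 6: at line 2 remove [yprl,vcwhi] add [mlgb] -> 11 lines: tdm pwvd mlgb vckss iyrw wmxy rfvnq pwl saqo yly bte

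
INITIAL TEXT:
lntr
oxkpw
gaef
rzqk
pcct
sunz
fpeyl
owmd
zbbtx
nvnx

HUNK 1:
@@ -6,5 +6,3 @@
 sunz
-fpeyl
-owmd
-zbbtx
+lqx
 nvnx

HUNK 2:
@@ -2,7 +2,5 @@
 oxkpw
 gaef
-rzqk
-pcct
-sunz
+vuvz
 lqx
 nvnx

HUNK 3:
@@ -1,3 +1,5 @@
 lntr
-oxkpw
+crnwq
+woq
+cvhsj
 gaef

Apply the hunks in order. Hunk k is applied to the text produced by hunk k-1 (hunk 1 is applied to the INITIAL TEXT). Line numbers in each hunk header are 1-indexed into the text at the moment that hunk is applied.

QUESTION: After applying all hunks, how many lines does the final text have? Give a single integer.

Hunk 1: at line 6 remove [fpeyl,owmd,zbbtx] add [lqx] -> 8 lines: lntr oxkpw gaef rzqk pcct sunz lqx nvnx
Hunk 2: at line 2 remove [rzqk,pcct,sunz] add [vuvz] -> 6 lines: lntr oxkpw gaef vuvz lqx nvnx
Hunk 3: at line 1 remove [oxkpw] add [crnwq,woq,cvhsj] -> 8 lines: lntr crnwq woq cvhsj gaef vuvz lqx nvnx
Final line count: 8

Answer: 8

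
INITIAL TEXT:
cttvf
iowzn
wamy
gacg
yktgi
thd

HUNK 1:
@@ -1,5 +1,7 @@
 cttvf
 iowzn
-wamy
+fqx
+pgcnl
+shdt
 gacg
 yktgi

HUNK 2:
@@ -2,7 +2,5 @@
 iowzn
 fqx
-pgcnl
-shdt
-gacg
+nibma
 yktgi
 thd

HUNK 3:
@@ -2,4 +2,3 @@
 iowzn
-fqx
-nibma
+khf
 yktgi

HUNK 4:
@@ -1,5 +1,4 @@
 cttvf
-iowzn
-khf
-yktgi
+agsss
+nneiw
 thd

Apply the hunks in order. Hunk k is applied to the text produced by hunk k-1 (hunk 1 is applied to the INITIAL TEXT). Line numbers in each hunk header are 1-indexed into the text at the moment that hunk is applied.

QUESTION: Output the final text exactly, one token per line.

Hunk 1: at line 1 remove [wamy] add [fqx,pgcnl,shdt] -> 8 lines: cttvf iowzn fqx pgcnl shdt gacg yktgi thd
Hunk 2: at line 2 remove [pgcnl,shdt,gacg] add [nibma] -> 6 lines: cttvf iowzn fqx nibma yktgi thd
Hunk 3: at line 2 remove [fqx,nibma] add [khf] -> 5 lines: cttvf iowzn khf yktgi thd
Hunk 4: at line 1 remove [iowzn,khf,yktgi] add [agsss,nneiw] -> 4 lines: cttvf agsss nneiw thd

Answer: cttvf
agsss
nneiw
thd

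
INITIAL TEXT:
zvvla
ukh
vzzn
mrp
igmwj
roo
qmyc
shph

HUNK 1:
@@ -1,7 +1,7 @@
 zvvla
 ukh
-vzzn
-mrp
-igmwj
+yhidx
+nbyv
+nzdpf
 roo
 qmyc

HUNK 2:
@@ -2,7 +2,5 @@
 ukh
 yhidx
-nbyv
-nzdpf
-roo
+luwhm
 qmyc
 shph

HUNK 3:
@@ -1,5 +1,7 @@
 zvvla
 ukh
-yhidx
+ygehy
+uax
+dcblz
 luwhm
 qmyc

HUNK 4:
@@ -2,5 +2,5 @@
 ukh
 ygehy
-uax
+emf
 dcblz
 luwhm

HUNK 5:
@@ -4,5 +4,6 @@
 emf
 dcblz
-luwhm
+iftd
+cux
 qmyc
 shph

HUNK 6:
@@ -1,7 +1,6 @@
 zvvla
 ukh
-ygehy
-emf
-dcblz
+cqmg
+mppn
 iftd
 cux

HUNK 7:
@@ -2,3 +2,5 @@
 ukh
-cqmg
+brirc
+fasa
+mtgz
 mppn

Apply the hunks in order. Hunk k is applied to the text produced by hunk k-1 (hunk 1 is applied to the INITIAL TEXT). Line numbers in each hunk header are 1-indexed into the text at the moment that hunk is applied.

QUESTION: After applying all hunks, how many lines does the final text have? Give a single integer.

Hunk 1: at line 1 remove [vzzn,mrp,igmwj] add [yhidx,nbyv,nzdpf] -> 8 lines: zvvla ukh yhidx nbyv nzdpf roo qmyc shph
Hunk 2: at line 2 remove [nbyv,nzdpf,roo] add [luwhm] -> 6 lines: zvvla ukh yhidx luwhm qmyc shph
Hunk 3: at line 1 remove [yhidx] add [ygehy,uax,dcblz] -> 8 lines: zvvla ukh ygehy uax dcblz luwhm qmyc shph
Hunk 4: at line 2 remove [uax] add [emf] -> 8 lines: zvvla ukh ygehy emf dcblz luwhm qmyc shph
Hunk 5: at line 4 remove [luwhm] add [iftd,cux] -> 9 lines: zvvla ukh ygehy emf dcblz iftd cux qmyc shph
Hunk 6: at line 1 remove [ygehy,emf,dcblz] add [cqmg,mppn] -> 8 lines: zvvla ukh cqmg mppn iftd cux qmyc shph
Hunk 7: at line 2 remove [cqmg] add [brirc,fasa,mtgz] -> 10 lines: zvvla ukh brirc fasa mtgz mppn iftd cux qmyc shph
Final line count: 10

Answer: 10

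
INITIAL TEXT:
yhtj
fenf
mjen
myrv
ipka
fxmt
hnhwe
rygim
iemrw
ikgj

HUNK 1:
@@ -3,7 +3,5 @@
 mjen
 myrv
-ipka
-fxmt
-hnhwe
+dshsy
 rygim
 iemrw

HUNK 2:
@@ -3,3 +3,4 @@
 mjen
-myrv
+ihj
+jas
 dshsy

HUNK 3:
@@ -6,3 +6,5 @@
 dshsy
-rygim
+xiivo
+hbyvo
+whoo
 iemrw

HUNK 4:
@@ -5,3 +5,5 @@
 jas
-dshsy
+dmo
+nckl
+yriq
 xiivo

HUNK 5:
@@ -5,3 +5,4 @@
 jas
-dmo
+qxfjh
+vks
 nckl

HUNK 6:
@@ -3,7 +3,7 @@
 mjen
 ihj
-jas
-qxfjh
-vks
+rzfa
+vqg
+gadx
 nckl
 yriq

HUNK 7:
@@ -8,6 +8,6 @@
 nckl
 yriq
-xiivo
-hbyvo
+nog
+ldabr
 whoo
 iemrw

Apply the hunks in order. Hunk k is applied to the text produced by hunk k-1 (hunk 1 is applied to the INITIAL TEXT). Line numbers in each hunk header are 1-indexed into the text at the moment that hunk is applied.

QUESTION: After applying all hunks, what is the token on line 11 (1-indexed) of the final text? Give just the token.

Answer: ldabr

Derivation:
Hunk 1: at line 3 remove [ipka,fxmt,hnhwe] add [dshsy] -> 8 lines: yhtj fenf mjen myrv dshsy rygim iemrw ikgj
Hunk 2: at line 3 remove [myrv] add [ihj,jas] -> 9 lines: yhtj fenf mjen ihj jas dshsy rygim iemrw ikgj
Hunk 3: at line 6 remove [rygim] add [xiivo,hbyvo,whoo] -> 11 lines: yhtj fenf mjen ihj jas dshsy xiivo hbyvo whoo iemrw ikgj
Hunk 4: at line 5 remove [dshsy] add [dmo,nckl,yriq] -> 13 lines: yhtj fenf mjen ihj jas dmo nckl yriq xiivo hbyvo whoo iemrw ikgj
Hunk 5: at line 5 remove [dmo] add [qxfjh,vks] -> 14 lines: yhtj fenf mjen ihj jas qxfjh vks nckl yriq xiivo hbyvo whoo iemrw ikgj
Hunk 6: at line 3 remove [jas,qxfjh,vks] add [rzfa,vqg,gadx] -> 14 lines: yhtj fenf mjen ihj rzfa vqg gadx nckl yriq xiivo hbyvo whoo iemrw ikgj
Hunk 7: at line 8 remove [xiivo,hbyvo] add [nog,ldabr] -> 14 lines: yhtj fenf mjen ihj rzfa vqg gadx nckl yriq nog ldabr whoo iemrw ikgj
Final line 11: ldabr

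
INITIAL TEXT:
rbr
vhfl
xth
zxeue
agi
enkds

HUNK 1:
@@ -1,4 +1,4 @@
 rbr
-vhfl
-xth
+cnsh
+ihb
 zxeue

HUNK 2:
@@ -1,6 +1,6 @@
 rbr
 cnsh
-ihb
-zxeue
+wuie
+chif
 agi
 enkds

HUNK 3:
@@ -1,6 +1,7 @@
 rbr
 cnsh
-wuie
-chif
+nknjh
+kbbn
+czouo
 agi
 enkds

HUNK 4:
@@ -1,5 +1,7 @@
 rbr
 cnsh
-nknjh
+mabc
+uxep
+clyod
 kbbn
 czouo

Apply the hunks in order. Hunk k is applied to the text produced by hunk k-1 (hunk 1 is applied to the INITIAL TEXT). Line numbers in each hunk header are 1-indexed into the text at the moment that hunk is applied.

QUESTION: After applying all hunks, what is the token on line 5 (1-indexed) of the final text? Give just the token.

Answer: clyod

Derivation:
Hunk 1: at line 1 remove [vhfl,xth] add [cnsh,ihb] -> 6 lines: rbr cnsh ihb zxeue agi enkds
Hunk 2: at line 1 remove [ihb,zxeue] add [wuie,chif] -> 6 lines: rbr cnsh wuie chif agi enkds
Hunk 3: at line 1 remove [wuie,chif] add [nknjh,kbbn,czouo] -> 7 lines: rbr cnsh nknjh kbbn czouo agi enkds
Hunk 4: at line 1 remove [nknjh] add [mabc,uxep,clyod] -> 9 lines: rbr cnsh mabc uxep clyod kbbn czouo agi enkds
Final line 5: clyod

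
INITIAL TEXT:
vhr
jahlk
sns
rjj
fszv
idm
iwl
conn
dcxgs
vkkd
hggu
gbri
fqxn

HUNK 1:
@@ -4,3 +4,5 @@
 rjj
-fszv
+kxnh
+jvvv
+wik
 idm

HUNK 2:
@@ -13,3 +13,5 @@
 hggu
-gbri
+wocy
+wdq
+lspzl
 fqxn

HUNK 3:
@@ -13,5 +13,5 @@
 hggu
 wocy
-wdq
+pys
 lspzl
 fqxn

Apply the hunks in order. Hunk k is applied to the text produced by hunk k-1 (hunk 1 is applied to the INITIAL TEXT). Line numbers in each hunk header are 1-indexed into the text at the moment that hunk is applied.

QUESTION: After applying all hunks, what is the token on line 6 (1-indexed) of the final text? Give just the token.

Hunk 1: at line 4 remove [fszv] add [kxnh,jvvv,wik] -> 15 lines: vhr jahlk sns rjj kxnh jvvv wik idm iwl conn dcxgs vkkd hggu gbri fqxn
Hunk 2: at line 13 remove [gbri] add [wocy,wdq,lspzl] -> 17 lines: vhr jahlk sns rjj kxnh jvvv wik idm iwl conn dcxgs vkkd hggu wocy wdq lspzl fqxn
Hunk 3: at line 13 remove [wdq] add [pys] -> 17 lines: vhr jahlk sns rjj kxnh jvvv wik idm iwl conn dcxgs vkkd hggu wocy pys lspzl fqxn
Final line 6: jvvv

Answer: jvvv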